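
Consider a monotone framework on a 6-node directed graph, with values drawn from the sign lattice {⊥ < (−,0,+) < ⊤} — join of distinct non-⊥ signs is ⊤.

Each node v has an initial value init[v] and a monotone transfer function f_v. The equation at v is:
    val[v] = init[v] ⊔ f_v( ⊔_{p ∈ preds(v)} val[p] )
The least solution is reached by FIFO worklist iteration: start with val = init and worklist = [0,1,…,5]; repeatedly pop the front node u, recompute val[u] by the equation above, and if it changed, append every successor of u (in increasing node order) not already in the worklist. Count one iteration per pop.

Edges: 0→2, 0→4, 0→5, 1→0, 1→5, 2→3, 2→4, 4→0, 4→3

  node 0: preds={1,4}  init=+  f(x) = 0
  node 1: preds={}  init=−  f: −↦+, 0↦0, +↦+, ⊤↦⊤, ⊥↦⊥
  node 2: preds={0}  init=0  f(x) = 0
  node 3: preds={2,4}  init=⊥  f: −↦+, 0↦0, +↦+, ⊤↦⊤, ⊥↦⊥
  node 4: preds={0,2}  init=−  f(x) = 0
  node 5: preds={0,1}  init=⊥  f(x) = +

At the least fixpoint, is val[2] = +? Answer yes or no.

Iteration log — 8 steps:
  step 1. node 0  ⊔preds=−  new=⊤  old=+  +wl: 
  step 2. node 1  ⊔preds=⊥  new=−  stable
  step 3. node 2  ⊔preds=⊤  new=0  stable
  step 4. node 3  ⊔preds=⊤  new=⊤  old=⊥  +wl: 
  step 5. node 4  ⊔preds=⊤  new=⊤  old=−  +wl: 0,3
  step 6. node 5  ⊔preds=⊤  new=+  old=⊥  +wl: 
  step 7. node 0  ⊔preds=⊤  new=⊤  stable
  step 8. node 3  ⊔preds=⊤  new=⊤  stable

Least fixpoint reached:
  node 0: ⊤
  node 1: −
  node 2: 0
  node 3: ⊤
  node 4: ⊤
  node 5: +

no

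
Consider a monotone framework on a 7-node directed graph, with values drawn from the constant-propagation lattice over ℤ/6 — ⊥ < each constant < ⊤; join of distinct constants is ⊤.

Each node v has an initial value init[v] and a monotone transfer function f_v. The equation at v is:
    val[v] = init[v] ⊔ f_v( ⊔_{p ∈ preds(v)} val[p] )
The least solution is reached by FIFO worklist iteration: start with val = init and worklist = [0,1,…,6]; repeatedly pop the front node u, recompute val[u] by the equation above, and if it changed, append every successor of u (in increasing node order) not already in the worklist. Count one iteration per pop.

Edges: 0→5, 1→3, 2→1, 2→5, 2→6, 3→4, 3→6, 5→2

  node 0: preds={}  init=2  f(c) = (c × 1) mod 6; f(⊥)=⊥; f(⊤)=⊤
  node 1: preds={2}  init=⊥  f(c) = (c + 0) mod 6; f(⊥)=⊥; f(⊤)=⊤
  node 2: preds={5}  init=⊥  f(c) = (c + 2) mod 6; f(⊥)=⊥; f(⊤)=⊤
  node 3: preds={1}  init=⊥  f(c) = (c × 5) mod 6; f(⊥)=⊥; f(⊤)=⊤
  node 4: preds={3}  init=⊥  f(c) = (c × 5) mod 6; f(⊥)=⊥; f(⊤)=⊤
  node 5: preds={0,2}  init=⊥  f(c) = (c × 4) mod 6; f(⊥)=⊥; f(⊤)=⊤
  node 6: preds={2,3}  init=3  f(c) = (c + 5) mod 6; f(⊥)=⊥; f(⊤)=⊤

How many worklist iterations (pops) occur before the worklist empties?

Iteration log — 20 steps:
  step 1. node 0  ⊔preds=⊥  new=2  stable
  step 2. node 1  ⊔preds=⊥  new=⊥  stable
  step 3. node 2  ⊔preds=⊥  new=⊥  stable
  step 4. node 3  ⊔preds=⊥  new=⊥  stable
  step 5. node 4  ⊔preds=⊥  new=⊥  stable
  step 6. node 5  ⊔preds=2  new=2  old=⊥  +wl: 2
  step 7. node 6  ⊔preds=⊥  new=3  stable
  step 8. node 2  ⊔preds=2  new=4  old=⊥  +wl: 1,5,6
  step 9. node 1  ⊔preds=4  new=4  old=⊥  +wl: 3
  step 10. node 5  ⊔preds=⊤  new=⊤  old=2  +wl: 2
  step 11. node 6  ⊔preds=4  new=3  stable
  step 12. node 3  ⊔preds=4  new=2  old=⊥  +wl: 4,6
  step 13. node 2  ⊔preds=⊤  new=⊤  old=4  +wl: 1,5
  step 14. node 4  ⊔preds=2  new=4  old=⊥  +wl: 
  step 15. node 6  ⊔preds=⊤  new=⊤  old=3  +wl: 
  step 16. node 1  ⊔preds=⊤  new=⊤  old=4  +wl: 3
  step 17. node 5  ⊔preds=⊤  new=⊤  stable
  step 18. node 3  ⊔preds=⊤  new=⊤  old=2  +wl: 4,6
  step 19. node 4  ⊔preds=⊤  new=⊤  old=4  +wl: 
  step 20. node 6  ⊔preds=⊤  new=⊤  stable

Least fixpoint reached:
  node 0: 2
  node 1: ⊤
  node 2: ⊤
  node 3: ⊤
  node 4: ⊤
  node 5: ⊤
  node 6: ⊤

20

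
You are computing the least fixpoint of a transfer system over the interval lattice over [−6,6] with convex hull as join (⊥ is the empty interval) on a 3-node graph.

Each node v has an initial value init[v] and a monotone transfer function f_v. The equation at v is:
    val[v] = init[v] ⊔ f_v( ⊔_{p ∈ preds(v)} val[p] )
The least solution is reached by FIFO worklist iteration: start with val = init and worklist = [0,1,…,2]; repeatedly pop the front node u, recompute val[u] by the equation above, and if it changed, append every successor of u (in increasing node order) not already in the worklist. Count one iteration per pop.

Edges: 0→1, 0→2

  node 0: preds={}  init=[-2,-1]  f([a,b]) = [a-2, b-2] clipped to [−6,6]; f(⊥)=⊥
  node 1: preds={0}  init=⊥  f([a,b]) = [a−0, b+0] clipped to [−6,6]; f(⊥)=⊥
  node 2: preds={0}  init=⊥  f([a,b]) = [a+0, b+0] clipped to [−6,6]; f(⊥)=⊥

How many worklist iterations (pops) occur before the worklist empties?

Trace (3 dequeues):
  [1] u=0 | in ⊥ | out [-2,-1] | ==
  [2] u=1 | in [-2,-1] | out [-2,-1] | prev ⊥ | push {}
  [3] u=2 | in [-2,-1] | out [-2,-1] | prev ⊥ | push {}

Converged values:
  [0] [-2,-1]
  [1] [-2,-1]
  [2] [-2,-1]

3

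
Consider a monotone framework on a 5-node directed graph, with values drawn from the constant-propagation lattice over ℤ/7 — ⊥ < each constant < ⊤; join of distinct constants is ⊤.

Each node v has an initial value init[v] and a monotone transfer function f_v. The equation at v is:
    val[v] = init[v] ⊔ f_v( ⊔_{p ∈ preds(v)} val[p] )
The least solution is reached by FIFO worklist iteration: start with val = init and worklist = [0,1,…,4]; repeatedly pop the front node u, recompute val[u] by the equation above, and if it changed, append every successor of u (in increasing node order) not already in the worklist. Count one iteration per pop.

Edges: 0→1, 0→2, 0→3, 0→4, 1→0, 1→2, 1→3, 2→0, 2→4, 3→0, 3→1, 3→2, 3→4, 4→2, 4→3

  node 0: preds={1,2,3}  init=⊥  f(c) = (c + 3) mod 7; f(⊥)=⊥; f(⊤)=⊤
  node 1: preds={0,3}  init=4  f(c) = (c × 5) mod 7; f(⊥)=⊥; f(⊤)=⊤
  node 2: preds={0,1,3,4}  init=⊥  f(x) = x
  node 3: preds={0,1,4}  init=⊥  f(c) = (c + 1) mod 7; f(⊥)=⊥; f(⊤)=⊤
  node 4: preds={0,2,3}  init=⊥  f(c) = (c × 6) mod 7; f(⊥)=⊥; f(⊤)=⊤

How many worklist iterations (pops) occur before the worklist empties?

Worklist (10 pops):
  #1 pop 0: in=4 → 0 (was ⊥); enqueue []
  #2 pop 1: in=0 → ⊤ (was 4); enqueue [0]
  #3 pop 2: in=⊤ → ⊤ (was ⊥); enqueue []
  #4 pop 3: in=⊤ → ⊤ (was ⊥); enqueue [1,2]
  #5 pop 4: in=⊤ → ⊤ (was ⊥); enqueue [3]
  #6 pop 0: in=⊤ → ⊤ (was 0); enqueue [4]
  #7 pop 1: in=⊤ → ⊤ (no change)
  #8 pop 2: in=⊤ → ⊤ (no change)
  #9 pop 3: in=⊤ → ⊤ (no change)
  #10 pop 4: in=⊤ → ⊤ (no change)

Fixpoint:
  val[0] = ⊤
  val[1] = ⊤
  val[2] = ⊤
  val[3] = ⊤
  val[4] = ⊤

10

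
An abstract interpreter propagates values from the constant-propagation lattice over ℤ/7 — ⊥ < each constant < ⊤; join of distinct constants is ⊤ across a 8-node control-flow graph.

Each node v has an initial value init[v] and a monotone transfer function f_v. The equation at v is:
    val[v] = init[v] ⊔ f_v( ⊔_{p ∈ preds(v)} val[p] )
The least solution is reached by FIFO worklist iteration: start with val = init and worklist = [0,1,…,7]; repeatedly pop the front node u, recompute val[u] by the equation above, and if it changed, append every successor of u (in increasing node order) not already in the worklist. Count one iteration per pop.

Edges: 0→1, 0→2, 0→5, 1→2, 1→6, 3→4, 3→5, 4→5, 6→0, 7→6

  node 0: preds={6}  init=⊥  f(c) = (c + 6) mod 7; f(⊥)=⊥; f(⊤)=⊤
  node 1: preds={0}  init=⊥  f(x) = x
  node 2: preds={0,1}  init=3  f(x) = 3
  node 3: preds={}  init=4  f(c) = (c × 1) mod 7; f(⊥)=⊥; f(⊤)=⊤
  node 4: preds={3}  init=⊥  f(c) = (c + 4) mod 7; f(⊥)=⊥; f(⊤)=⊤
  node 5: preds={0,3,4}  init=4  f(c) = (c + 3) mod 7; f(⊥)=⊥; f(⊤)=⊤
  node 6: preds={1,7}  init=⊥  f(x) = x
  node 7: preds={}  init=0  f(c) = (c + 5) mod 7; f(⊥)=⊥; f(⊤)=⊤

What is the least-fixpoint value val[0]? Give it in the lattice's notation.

⊤

Worklist (18 pops):
  #1 pop 0: in=⊥ → ⊥ (no change)
  #2 pop 1: in=⊥ → ⊥ (no change)
  #3 pop 2: in=⊥ → 3 (no change)
  #4 pop 3: in=⊥ → 4 (no change)
  #5 pop 4: in=4 → 1 (was ⊥); enqueue []
  #6 pop 5: in=⊤ → ⊤ (was 4); enqueue []
  #7 pop 6: in=0 → 0 (was ⊥); enqueue [0]
  #8 pop 7: in=⊥ → 0 (no change)
  #9 pop 0: in=0 → 6 (was ⊥); enqueue [1,2,5]
  #10 pop 1: in=6 → 6 (was ⊥); enqueue [6]
  #11 pop 2: in=6 → 3 (no change)
  #12 pop 5: in=⊤ → ⊤ (no change)
  #13 pop 6: in=⊤ → ⊤ (was 0); enqueue [0]
  #14 pop 0: in=⊤ → ⊤ (was 6); enqueue [1,2,5]
  #15 pop 1: in=⊤ → ⊤ (was 6); enqueue [6]
  #16 pop 2: in=⊤ → 3 (no change)
  #17 pop 5: in=⊤ → ⊤ (no change)
  #18 pop 6: in=⊤ → ⊤ (no change)

Fixpoint:
  val[0] = ⊤
  val[1] = ⊤
  val[2] = 3
  val[3] = 4
  val[4] = 1
  val[5] = ⊤
  val[6] = ⊤
  val[7] = 0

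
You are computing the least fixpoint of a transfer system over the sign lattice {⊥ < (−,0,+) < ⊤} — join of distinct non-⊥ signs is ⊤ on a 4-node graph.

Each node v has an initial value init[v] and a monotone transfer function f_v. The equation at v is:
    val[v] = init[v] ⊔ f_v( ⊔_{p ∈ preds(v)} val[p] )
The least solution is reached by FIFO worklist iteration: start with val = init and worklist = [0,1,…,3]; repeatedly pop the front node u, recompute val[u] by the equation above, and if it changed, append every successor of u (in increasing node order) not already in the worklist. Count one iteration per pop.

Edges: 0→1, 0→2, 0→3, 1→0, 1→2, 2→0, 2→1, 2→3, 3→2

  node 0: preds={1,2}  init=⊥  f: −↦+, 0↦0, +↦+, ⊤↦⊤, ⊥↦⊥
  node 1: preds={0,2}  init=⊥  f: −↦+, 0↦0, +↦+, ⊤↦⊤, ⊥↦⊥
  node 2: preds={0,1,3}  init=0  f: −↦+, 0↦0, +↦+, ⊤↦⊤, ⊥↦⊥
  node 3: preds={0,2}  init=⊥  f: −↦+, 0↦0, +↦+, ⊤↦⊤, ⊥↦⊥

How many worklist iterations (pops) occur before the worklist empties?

Trace (6 dequeues):
  [1] u=0 | in 0 | out 0 | prev ⊥ | push {}
  [2] u=1 | in 0 | out 0 | prev ⊥ | push {0}
  [3] u=2 | in 0 | out 0 | ==
  [4] u=3 | in 0 | out 0 | prev ⊥ | push {2}
  [5] u=0 | in 0 | out 0 | ==
  [6] u=2 | in 0 | out 0 | ==

Converged values:
  [0] 0
  [1] 0
  [2] 0
  [3] 0

6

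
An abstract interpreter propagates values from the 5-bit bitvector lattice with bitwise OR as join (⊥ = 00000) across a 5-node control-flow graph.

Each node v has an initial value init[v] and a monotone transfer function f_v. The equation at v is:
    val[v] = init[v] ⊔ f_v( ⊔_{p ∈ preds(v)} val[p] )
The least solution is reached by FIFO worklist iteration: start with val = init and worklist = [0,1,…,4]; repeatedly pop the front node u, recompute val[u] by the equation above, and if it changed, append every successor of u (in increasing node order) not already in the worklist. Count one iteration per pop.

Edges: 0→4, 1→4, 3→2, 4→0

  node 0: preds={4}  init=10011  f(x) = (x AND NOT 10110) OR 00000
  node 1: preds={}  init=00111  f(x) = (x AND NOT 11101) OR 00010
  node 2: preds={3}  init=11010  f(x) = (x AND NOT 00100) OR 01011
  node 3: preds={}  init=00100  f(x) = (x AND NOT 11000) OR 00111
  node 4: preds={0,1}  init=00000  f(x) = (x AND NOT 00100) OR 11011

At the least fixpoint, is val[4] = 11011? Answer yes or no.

Trace (8 dequeues):
  [1] u=0 | in 00000 | out 10011 | ==
  [2] u=1 | in 00000 | out 00111 | ==
  [3] u=2 | in 00100 | out 11011 | prev 11010 | push {}
  [4] u=3 | in 00000 | out 00111 | prev 00100 | push {2}
  [5] u=4 | in 10111 | out 11011 | prev 00000 | push {0}
  [6] u=2 | in 00111 | out 11011 | ==
  [7] u=0 | in 11011 | out 11011 | prev 10011 | push {4}
  [8] u=4 | in 11111 | out 11011 | ==

Converged values:
  [0] 11011
  [1] 00111
  [2] 11011
  [3] 00111
  [4] 11011

yes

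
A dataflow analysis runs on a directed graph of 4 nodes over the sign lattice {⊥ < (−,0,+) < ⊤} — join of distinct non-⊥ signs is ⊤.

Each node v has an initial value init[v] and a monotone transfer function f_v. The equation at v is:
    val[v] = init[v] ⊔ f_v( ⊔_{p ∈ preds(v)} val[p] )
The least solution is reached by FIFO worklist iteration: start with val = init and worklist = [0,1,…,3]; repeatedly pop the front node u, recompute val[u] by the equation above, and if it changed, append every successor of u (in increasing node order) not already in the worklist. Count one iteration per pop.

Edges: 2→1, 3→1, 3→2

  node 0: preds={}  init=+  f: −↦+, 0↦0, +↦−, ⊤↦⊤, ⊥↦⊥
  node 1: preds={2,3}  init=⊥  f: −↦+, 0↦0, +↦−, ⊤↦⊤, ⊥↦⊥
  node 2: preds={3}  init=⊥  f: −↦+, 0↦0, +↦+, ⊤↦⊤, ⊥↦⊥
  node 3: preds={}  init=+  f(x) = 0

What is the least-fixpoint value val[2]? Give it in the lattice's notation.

⊤

Worklist (7 pops):
  #1 pop 0: in=⊥ → + (no change)
  #2 pop 1: in=+ → − (was ⊥); enqueue []
  #3 pop 2: in=+ → + (was ⊥); enqueue [1]
  #4 pop 3: in=⊥ → ⊤ (was +); enqueue [2]
  #5 pop 1: in=⊤ → ⊤ (was −); enqueue []
  #6 pop 2: in=⊤ → ⊤ (was +); enqueue [1]
  #7 pop 1: in=⊤ → ⊤ (no change)

Fixpoint:
  val[0] = +
  val[1] = ⊤
  val[2] = ⊤
  val[3] = ⊤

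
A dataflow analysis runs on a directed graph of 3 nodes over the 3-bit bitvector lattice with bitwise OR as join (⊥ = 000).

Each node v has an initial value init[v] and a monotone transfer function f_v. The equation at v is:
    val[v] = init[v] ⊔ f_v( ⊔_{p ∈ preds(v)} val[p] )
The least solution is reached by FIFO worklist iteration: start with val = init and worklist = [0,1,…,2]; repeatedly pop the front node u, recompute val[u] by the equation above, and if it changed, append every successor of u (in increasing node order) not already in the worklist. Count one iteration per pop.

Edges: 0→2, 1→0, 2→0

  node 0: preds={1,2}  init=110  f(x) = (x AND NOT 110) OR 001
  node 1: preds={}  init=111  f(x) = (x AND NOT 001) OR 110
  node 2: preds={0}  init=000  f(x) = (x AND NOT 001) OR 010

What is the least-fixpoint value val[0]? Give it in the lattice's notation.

Worklist (4 pops):
  #1 pop 0: in=111 → 111 (was 110); enqueue []
  #2 pop 1: in=000 → 111 (no change)
  #3 pop 2: in=111 → 110 (was 000); enqueue [0]
  #4 pop 0: in=111 → 111 (no change)

Fixpoint:
  val[0] = 111
  val[1] = 111
  val[2] = 110

111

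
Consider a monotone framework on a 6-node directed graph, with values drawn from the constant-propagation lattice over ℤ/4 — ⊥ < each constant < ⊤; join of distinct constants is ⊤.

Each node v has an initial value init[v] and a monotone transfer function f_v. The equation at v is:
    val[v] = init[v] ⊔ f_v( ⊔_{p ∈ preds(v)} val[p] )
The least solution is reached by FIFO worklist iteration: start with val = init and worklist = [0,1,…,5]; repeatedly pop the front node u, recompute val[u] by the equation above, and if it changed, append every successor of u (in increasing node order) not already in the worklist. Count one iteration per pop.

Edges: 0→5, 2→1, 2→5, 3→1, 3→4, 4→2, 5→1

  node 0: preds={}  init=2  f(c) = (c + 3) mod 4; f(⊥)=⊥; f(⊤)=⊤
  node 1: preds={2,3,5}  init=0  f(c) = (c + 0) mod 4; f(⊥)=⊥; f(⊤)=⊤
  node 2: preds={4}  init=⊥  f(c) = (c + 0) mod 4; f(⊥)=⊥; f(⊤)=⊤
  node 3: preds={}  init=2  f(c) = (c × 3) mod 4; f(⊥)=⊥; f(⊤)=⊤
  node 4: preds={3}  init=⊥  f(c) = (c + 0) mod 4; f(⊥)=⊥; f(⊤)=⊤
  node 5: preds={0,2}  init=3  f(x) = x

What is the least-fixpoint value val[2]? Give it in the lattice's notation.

2

Iteration log — 9 steps:
  step 1. node 0  ⊔preds=⊥  new=2  stable
  step 2. node 1  ⊔preds=⊤  new=⊤  old=0  +wl: 
  step 3. node 2  ⊔preds=⊥  new=⊥  stable
  step 4. node 3  ⊔preds=⊥  new=2  stable
  step 5. node 4  ⊔preds=2  new=2  old=⊥  +wl: 2
  step 6. node 5  ⊔preds=2  new=⊤  old=3  +wl: 1
  step 7. node 2  ⊔preds=2  new=2  old=⊥  +wl: 5
  step 8. node 1  ⊔preds=⊤  new=⊤  stable
  step 9. node 5  ⊔preds=2  new=⊤  stable

Least fixpoint reached:
  node 0: 2
  node 1: ⊤
  node 2: 2
  node 3: 2
  node 4: 2
  node 5: ⊤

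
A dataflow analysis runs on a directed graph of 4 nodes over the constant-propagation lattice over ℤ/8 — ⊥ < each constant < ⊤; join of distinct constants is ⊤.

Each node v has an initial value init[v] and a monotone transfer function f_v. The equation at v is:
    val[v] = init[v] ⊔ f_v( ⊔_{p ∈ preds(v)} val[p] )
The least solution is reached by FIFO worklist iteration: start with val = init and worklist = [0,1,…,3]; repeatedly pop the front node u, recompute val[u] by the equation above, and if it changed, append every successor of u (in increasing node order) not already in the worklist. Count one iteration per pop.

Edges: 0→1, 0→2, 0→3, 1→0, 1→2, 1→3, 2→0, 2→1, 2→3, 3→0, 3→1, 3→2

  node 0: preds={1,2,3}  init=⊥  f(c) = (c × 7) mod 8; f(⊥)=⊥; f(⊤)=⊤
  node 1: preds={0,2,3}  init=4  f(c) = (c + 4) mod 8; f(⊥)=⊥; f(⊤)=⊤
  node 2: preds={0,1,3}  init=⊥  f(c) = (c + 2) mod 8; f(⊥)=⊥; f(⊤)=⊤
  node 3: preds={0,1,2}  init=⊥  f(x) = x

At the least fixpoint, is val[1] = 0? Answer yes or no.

Trace (8 dequeues):
  [1] u=0 | in 4 | out 4 | prev ⊥ | push {}
  [2] u=1 | in 4 | out ⊤ | prev 4 | push {0}
  [3] u=2 | in ⊤ | out ⊤ | prev ⊥ | push {1}
  [4] u=3 | in ⊤ | out ⊤ | prev ⊥ | push {2}
  [5] u=0 | in ⊤ | out ⊤ | prev 4 | push {3}
  [6] u=1 | in ⊤ | out ⊤ | ==
  [7] u=2 | in ⊤ | out ⊤ | ==
  [8] u=3 | in ⊤ | out ⊤ | ==

Converged values:
  [0] ⊤
  [1] ⊤
  [2] ⊤
  [3] ⊤

no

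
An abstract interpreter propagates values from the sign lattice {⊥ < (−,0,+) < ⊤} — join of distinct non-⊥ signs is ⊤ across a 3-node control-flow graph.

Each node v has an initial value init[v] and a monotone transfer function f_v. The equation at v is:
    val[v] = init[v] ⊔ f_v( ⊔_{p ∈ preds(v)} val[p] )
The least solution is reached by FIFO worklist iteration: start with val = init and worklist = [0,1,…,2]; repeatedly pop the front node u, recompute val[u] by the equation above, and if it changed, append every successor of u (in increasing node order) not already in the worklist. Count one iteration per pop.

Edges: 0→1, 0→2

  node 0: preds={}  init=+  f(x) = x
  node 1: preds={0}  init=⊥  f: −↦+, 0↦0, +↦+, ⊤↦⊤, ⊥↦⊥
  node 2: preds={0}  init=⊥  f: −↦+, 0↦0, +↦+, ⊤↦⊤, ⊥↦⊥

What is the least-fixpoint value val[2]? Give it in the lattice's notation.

Worklist (3 pops):
  #1 pop 0: in=⊥ → + (no change)
  #2 pop 1: in=+ → + (was ⊥); enqueue []
  #3 pop 2: in=+ → + (was ⊥); enqueue []

Fixpoint:
  val[0] = +
  val[1] = +
  val[2] = +

+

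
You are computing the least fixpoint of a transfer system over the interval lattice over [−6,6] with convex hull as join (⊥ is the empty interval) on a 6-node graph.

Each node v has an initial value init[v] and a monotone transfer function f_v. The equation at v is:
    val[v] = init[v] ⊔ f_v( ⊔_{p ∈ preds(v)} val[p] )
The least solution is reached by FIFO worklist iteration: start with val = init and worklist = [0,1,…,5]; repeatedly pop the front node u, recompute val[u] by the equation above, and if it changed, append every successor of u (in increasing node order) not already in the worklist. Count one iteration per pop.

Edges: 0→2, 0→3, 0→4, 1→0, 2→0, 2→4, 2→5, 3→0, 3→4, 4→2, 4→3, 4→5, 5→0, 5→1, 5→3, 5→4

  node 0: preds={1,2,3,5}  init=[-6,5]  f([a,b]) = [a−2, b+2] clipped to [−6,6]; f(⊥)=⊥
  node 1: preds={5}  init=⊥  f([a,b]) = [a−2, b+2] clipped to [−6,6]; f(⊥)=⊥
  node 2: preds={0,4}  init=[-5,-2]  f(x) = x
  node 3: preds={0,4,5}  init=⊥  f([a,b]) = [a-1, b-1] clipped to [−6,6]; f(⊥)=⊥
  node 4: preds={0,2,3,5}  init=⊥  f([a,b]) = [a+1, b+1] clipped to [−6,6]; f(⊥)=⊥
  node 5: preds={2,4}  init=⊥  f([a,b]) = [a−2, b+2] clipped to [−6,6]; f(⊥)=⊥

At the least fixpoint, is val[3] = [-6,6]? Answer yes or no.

no

Iteration log — 13 steps:
  step 1. node 0  ⊔preds=[-5,-2]  new=[-6,5]  stable
  step 2. node 1  ⊔preds=⊥  new=⊥  stable
  step 3. node 2  ⊔preds=[-6,5]  new=[-6,5]  old=[-5,-2]  +wl: 0
  step 4. node 3  ⊔preds=[-6,5]  new=[-6,4]  old=⊥  +wl: 
  step 5. node 4  ⊔preds=[-6,5]  new=[-5,6]  old=⊥  +wl: 2,3
  step 6. node 5  ⊔preds=[-6,6]  new=[-6,6]  old=⊥  +wl: 1,4
  step 7. node 0  ⊔preds=[-6,6]  new=[-6,6]  old=[-6,5]  +wl: 
  step 8. node 2  ⊔preds=[-6,6]  new=[-6,6]  old=[-6,5]  +wl: 0,5
  step 9. node 3  ⊔preds=[-6,6]  new=[-6,5]  old=[-6,4]  +wl: 
  step 10. node 1  ⊔preds=[-6,6]  new=[-6,6]  old=⊥  +wl: 
  step 11. node 4  ⊔preds=[-6,6]  new=[-5,6]  stable
  step 12. node 0  ⊔preds=[-6,6]  new=[-6,6]  stable
  step 13. node 5  ⊔preds=[-6,6]  new=[-6,6]  stable

Least fixpoint reached:
  node 0: [-6,6]
  node 1: [-6,6]
  node 2: [-6,6]
  node 3: [-6,5]
  node 4: [-5,6]
  node 5: [-6,6]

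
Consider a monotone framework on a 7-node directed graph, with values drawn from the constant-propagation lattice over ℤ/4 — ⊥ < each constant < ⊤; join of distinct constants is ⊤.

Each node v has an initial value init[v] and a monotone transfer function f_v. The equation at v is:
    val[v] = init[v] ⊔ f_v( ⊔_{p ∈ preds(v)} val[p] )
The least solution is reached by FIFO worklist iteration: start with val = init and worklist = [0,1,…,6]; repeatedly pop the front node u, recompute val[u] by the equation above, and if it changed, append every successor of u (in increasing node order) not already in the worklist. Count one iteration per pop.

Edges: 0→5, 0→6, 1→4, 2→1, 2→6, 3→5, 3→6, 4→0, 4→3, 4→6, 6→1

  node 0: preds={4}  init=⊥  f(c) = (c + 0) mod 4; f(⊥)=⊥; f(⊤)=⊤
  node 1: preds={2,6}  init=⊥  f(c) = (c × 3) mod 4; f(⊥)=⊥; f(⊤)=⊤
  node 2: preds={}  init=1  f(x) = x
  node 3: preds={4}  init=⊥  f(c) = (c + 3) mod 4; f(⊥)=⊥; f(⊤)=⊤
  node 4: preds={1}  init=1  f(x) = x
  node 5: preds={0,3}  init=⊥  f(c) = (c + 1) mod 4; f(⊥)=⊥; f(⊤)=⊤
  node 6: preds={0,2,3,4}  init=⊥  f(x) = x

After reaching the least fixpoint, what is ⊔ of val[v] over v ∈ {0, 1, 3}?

Iteration log — 13 steps:
  step 1. node 0  ⊔preds=1  new=1  old=⊥  +wl: 
  step 2. node 1  ⊔preds=1  new=3  old=⊥  +wl: 
  step 3. node 2  ⊔preds=⊥  new=1  stable
  step 4. node 3  ⊔preds=1  new=0  old=⊥  +wl: 
  step 5. node 4  ⊔preds=3  new=⊤  old=1  +wl: 0,3
  step 6. node 5  ⊔preds=⊤  new=⊤  old=⊥  +wl: 
  step 7. node 6  ⊔preds=⊤  new=⊤  old=⊥  +wl: 1
  step 8. node 0  ⊔preds=⊤  new=⊤  old=1  +wl: 5,6
  step 9. node 3  ⊔preds=⊤  new=⊤  old=0  +wl: 
  step 10. node 1  ⊔preds=⊤  new=⊤  old=3  +wl: 4
  step 11. node 5  ⊔preds=⊤  new=⊤  stable
  step 12. node 6  ⊔preds=⊤  new=⊤  stable
  step 13. node 4  ⊔preds=⊤  new=⊤  stable

Least fixpoint reached:
  node 0: ⊤
  node 1: ⊤
  node 2: 1
  node 3: ⊤
  node 4: ⊤
  node 5: ⊤
  node 6: ⊤

⊤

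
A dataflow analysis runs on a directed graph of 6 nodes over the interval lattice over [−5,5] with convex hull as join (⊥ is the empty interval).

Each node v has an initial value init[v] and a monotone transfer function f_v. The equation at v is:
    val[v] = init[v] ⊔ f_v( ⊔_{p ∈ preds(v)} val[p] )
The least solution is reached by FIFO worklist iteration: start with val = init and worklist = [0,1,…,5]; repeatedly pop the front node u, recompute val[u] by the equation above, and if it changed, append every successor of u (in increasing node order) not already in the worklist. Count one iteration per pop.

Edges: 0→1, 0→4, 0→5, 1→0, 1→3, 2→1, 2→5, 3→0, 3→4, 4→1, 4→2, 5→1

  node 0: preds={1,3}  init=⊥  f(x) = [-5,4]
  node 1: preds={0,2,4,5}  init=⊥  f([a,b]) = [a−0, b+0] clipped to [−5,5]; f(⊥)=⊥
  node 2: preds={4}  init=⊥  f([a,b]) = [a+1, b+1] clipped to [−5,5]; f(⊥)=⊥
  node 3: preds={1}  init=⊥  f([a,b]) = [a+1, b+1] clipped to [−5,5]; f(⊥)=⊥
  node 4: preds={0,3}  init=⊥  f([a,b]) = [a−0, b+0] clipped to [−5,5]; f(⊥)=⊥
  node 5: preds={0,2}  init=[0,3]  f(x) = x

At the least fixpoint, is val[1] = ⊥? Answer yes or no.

Worklist (14 pops):
  #1 pop 0: in=⊥ → [-5,4] (was ⊥); enqueue []
  #2 pop 1: in=[-5,4] → [-5,4] (was ⊥); enqueue [0]
  #3 pop 2: in=⊥ → ⊥ (no change)
  #4 pop 3: in=[-5,4] → [-4,5] (was ⊥); enqueue []
  #5 pop 4: in=[-5,5] → [-5,5] (was ⊥); enqueue [1,2]
  #6 pop 5: in=[-5,4] → [-5,4] (was [0,3]); enqueue []
  #7 pop 0: in=[-5,5] → [-5,4] (no change)
  #8 pop 1: in=[-5,5] → [-5,5] (was [-5,4]); enqueue [0,3]
  #9 pop 2: in=[-5,5] → [-4,5] (was ⊥); enqueue [1,5]
  #10 pop 0: in=[-5,5] → [-5,4] (no change)
  #11 pop 3: in=[-5,5] → [-4,5] (no change)
  #12 pop 1: in=[-5,5] → [-5,5] (no change)
  #13 pop 5: in=[-5,5] → [-5,5] (was [-5,4]); enqueue [1]
  #14 pop 1: in=[-5,5] → [-5,5] (no change)

Fixpoint:
  val[0] = [-5,4]
  val[1] = [-5,5]
  val[2] = [-4,5]
  val[3] = [-4,5]
  val[4] = [-5,5]
  val[5] = [-5,5]

no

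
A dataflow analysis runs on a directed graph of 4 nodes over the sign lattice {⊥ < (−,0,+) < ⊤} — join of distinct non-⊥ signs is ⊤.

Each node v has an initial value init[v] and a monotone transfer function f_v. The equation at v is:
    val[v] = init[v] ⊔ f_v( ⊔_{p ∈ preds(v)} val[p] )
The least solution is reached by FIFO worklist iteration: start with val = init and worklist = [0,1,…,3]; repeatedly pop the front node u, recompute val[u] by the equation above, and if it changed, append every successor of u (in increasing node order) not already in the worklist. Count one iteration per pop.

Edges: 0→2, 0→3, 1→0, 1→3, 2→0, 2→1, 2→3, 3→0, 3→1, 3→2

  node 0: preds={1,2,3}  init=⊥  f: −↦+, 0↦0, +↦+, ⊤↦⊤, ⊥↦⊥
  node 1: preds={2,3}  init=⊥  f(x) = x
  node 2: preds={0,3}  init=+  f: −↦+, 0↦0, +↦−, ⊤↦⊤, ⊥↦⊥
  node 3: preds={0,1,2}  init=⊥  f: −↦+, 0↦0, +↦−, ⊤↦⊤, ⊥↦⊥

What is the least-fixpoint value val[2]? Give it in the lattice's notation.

Trace (9 dequeues):
  [1] u=0 | in + | out + | prev ⊥ | push {}
  [2] u=1 | in + | out + | prev ⊥ | push {0}
  [3] u=2 | in + | out ⊤ | prev + | push {1}
  [4] u=3 | in ⊤ | out ⊤ | prev ⊥ | push {2}
  [5] u=0 | in ⊤ | out ⊤ | prev + | push {3}
  [6] u=1 | in ⊤ | out ⊤ | prev + | push {0}
  [7] u=2 | in ⊤ | out ⊤ | ==
  [8] u=3 | in ⊤ | out ⊤ | ==
  [9] u=0 | in ⊤ | out ⊤ | ==

Converged values:
  [0] ⊤
  [1] ⊤
  [2] ⊤
  [3] ⊤

⊤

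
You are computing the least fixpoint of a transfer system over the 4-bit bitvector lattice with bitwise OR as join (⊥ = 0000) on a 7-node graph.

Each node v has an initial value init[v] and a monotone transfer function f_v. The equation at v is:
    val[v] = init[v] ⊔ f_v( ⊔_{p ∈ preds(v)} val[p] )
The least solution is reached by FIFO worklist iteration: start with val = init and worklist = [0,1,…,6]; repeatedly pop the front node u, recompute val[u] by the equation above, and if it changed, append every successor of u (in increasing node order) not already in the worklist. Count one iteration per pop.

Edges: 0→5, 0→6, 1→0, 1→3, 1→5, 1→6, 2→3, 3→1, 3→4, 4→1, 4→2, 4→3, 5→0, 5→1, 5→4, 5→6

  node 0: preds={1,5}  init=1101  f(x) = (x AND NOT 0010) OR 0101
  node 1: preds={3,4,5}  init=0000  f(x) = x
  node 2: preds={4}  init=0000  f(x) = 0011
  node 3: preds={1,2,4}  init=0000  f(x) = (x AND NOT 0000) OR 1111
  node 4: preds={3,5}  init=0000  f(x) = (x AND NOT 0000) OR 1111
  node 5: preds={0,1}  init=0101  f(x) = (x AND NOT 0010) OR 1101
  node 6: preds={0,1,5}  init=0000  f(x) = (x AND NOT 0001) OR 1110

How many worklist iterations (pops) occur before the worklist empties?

Iteration log — 15 steps:
  step 1. node 0  ⊔preds=0101  new=1101  stable
  step 2. node 1  ⊔preds=0101  new=0101  old=0000  +wl: 0
  step 3. node 2  ⊔preds=0000  new=0011  old=0000  +wl: 
  step 4. node 3  ⊔preds=0111  new=1111  old=0000  +wl: 1
  step 5. node 4  ⊔preds=1111  new=1111  old=0000  +wl: 2,3
  step 6. node 5  ⊔preds=1101  new=1101  old=0101  +wl: 4
  step 7. node 6  ⊔preds=1101  new=1110  old=0000  +wl: 
  step 8. node 0  ⊔preds=1101  new=1101  stable
  step 9. node 1  ⊔preds=1111  new=1111  old=0101  +wl: 0,5,6
  step 10. node 2  ⊔preds=1111  new=0011  stable
  step 11. node 3  ⊔preds=1111  new=1111  stable
  step 12. node 4  ⊔preds=1111  new=1111  stable
  step 13. node 0  ⊔preds=1111  new=1101  stable
  step 14. node 5  ⊔preds=1111  new=1101  stable
  step 15. node 6  ⊔preds=1111  new=1110  stable

Least fixpoint reached:
  node 0: 1101
  node 1: 1111
  node 2: 0011
  node 3: 1111
  node 4: 1111
  node 5: 1101
  node 6: 1110

15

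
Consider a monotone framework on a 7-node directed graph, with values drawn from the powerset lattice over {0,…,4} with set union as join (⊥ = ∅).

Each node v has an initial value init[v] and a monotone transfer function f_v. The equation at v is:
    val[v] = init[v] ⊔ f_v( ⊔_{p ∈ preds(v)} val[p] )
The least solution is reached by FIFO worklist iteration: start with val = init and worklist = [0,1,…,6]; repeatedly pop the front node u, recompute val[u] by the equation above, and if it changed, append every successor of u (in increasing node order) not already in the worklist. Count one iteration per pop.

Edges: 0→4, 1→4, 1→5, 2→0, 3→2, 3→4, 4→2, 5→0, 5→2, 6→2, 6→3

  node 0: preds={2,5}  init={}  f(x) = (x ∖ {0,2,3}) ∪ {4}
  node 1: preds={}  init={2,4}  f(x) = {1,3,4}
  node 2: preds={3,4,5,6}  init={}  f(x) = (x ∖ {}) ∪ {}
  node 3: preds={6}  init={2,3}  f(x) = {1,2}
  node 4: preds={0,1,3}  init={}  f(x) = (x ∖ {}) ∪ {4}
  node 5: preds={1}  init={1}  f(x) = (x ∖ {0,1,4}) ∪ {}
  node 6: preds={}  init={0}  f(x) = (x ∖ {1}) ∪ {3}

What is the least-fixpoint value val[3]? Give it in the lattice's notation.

Trace (11 dequeues):
  [1] u=0 | in {1} | out {1,4} | prev {} | push {}
  [2] u=1 | in {} | out {1,2,3,4} | prev {2,4} | push {}
  [3] u=2 | in {0,1,2,3} | out {0,1,2,3} | prev {} | push {0}
  [4] u=3 | in {0} | out {1,2,3} | prev {2,3} | push {2}
  [5] u=4 | in {1,2,3,4} | out {1,2,3,4} | prev {} | push {}
  [6] u=5 | in {1,2,3,4} | out {1,2,3} | prev {1} | push {}
  [7] u=6 | in {} | out {0,3} | prev {0} | push {3}
  [8] u=0 | in {0,1,2,3} | out {1,4} | ==
  [9] u=2 | in {0,1,2,3,4} | out {0,1,2,3,4} | prev {0,1,2,3} | push {0}
  [10] u=3 | in {0,3} | out {1,2,3} | ==
  [11] u=0 | in {0,1,2,3,4} | out {1,4} | ==

Converged values:
  [0] {1,4}
  [1] {1,2,3,4}
  [2] {0,1,2,3,4}
  [3] {1,2,3}
  [4] {1,2,3,4}
  [5] {1,2,3}
  [6] {0,3}

{1,2,3}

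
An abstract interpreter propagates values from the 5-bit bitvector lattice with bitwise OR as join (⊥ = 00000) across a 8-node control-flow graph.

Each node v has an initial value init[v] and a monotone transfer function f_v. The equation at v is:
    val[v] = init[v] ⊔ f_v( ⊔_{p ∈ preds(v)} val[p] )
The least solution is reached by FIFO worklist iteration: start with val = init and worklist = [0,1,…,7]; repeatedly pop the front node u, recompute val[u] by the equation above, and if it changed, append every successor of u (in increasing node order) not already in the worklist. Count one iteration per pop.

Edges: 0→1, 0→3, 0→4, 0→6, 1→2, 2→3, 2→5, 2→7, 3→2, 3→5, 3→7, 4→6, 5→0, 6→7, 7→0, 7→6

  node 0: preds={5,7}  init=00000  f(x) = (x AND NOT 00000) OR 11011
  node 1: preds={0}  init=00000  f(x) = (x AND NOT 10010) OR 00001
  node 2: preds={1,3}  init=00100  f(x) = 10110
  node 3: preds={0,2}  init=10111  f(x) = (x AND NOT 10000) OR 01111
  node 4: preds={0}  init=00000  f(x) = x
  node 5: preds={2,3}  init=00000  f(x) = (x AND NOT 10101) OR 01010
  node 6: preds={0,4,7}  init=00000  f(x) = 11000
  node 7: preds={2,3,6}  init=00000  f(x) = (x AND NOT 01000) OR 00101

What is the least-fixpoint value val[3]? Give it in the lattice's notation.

11111

Worklist (16 pops):
  #1 pop 0: in=00000 → 11011 (was 00000); enqueue []
  #2 pop 1: in=11011 → 01001 (was 00000); enqueue []
  #3 pop 2: in=11111 → 10110 (was 00100); enqueue []
  #4 pop 3: in=11111 → 11111 (was 10111); enqueue [2]
  #5 pop 4: in=11011 → 11011 (was 00000); enqueue []
  #6 pop 5: in=11111 → 01010 (was 00000); enqueue [0]
  #7 pop 6: in=11011 → 11000 (was 00000); enqueue []
  #8 pop 7: in=11111 → 10111 (was 00000); enqueue [6]
  #9 pop 2: in=11111 → 10110 (no change)
  #10 pop 0: in=11111 → 11111 (was 11011); enqueue [1,3,4]
  #11 pop 6: in=11111 → 11000 (no change)
  #12 pop 1: in=11111 → 01101 (was 01001); enqueue [2]
  #13 pop 3: in=11111 → 11111 (no change)
  #14 pop 4: in=11111 → 11111 (was 11011); enqueue [6]
  #15 pop 2: in=11111 → 10110 (no change)
  #16 pop 6: in=11111 → 11000 (no change)

Fixpoint:
  val[0] = 11111
  val[1] = 01101
  val[2] = 10110
  val[3] = 11111
  val[4] = 11111
  val[5] = 01010
  val[6] = 11000
  val[7] = 10111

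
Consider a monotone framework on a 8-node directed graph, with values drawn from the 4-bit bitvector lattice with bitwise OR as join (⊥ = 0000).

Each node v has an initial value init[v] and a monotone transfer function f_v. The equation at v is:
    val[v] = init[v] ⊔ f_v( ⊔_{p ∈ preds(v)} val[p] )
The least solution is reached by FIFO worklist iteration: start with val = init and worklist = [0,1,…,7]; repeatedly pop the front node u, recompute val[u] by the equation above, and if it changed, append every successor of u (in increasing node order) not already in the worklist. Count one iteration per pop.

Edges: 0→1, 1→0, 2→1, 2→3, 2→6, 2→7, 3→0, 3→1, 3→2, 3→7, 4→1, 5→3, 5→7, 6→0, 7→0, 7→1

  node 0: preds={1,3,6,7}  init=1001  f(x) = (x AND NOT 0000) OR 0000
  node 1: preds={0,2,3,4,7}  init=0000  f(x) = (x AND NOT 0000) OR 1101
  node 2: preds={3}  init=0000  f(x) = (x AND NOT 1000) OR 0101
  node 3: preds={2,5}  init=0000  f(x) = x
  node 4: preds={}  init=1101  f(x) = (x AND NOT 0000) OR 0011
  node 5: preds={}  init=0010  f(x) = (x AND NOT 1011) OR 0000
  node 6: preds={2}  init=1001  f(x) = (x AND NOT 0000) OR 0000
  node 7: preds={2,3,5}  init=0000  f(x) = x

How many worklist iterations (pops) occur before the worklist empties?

17

Iteration log — 17 steps:
  step 1. node 0  ⊔preds=1001  new=1001  stable
  step 2. node 1  ⊔preds=1101  new=1101  old=0000  +wl: 0
  step 3. node 2  ⊔preds=0000  new=0101  old=0000  +wl: 1
  step 4. node 3  ⊔preds=0111  new=0111  old=0000  +wl: 2
  step 5. node 4  ⊔preds=0000  new=1111  old=1101  +wl: 
  step 6. node 5  ⊔preds=0000  new=0010  stable
  step 7. node 6  ⊔preds=0101  new=1101  old=1001  +wl: 
  step 8. node 7  ⊔preds=0111  new=0111  old=0000  +wl: 
  step 9. node 0  ⊔preds=1111  new=1111  old=1001  +wl: 
  step 10. node 1  ⊔preds=1111  new=1111  old=1101  +wl: 0
  step 11. node 2  ⊔preds=0111  new=0111  old=0101  +wl: 1,3,6,7
  step 12. node 0  ⊔preds=1111  new=1111  stable
  step 13. node 1  ⊔preds=1111  new=1111  stable
  step 14. node 3  ⊔preds=0111  new=0111  stable
  step 15. node 6  ⊔preds=0111  new=1111  old=1101  +wl: 0
  step 16. node 7  ⊔preds=0111  new=0111  stable
  step 17. node 0  ⊔preds=1111  new=1111  stable

Least fixpoint reached:
  node 0: 1111
  node 1: 1111
  node 2: 0111
  node 3: 0111
  node 4: 1111
  node 5: 0010
  node 6: 1111
  node 7: 0111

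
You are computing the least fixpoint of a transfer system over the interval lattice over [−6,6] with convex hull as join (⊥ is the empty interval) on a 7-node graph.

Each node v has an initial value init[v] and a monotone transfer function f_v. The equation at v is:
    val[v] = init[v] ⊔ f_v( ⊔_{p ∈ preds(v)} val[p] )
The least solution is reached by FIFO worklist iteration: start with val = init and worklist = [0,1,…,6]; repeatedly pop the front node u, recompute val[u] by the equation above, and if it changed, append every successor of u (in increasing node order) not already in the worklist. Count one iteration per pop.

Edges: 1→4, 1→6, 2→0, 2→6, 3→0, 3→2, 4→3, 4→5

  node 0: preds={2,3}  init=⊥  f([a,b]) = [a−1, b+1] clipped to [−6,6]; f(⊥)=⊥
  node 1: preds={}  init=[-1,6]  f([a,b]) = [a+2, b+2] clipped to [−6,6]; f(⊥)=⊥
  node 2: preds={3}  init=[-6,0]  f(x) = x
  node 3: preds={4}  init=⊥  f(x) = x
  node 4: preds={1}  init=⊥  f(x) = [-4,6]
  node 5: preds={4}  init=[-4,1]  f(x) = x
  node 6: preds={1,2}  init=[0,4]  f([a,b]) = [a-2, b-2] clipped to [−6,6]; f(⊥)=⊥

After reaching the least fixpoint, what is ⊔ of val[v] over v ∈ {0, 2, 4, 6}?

Iteration log — 12 steps:
  step 1. node 0  ⊔preds=[-6,0]  new=[-6,1]  old=⊥  +wl: 
  step 2. node 1  ⊔preds=⊥  new=[-1,6]  stable
  step 3. node 2  ⊔preds=⊥  new=[-6,0]  stable
  step 4. node 3  ⊔preds=⊥  new=⊥  stable
  step 5. node 4  ⊔preds=[-1,6]  new=[-4,6]  old=⊥  +wl: 3
  step 6. node 5  ⊔preds=[-4,6]  new=[-4,6]  old=[-4,1]  +wl: 
  step 7. node 6  ⊔preds=[-6,6]  new=[-6,4]  old=[0,4]  +wl: 
  step 8. node 3  ⊔preds=[-4,6]  new=[-4,6]  old=⊥  +wl: 0,2
  step 9. node 0  ⊔preds=[-6,6]  new=[-6,6]  old=[-6,1]  +wl: 
  step 10. node 2  ⊔preds=[-4,6]  new=[-6,6]  old=[-6,0]  +wl: 0,6
  step 11. node 0  ⊔preds=[-6,6]  new=[-6,6]  stable
  step 12. node 6  ⊔preds=[-6,6]  new=[-6,4]  stable

Least fixpoint reached:
  node 0: [-6,6]
  node 1: [-1,6]
  node 2: [-6,6]
  node 3: [-4,6]
  node 4: [-4,6]
  node 5: [-4,6]
  node 6: [-6,4]

[-6,6]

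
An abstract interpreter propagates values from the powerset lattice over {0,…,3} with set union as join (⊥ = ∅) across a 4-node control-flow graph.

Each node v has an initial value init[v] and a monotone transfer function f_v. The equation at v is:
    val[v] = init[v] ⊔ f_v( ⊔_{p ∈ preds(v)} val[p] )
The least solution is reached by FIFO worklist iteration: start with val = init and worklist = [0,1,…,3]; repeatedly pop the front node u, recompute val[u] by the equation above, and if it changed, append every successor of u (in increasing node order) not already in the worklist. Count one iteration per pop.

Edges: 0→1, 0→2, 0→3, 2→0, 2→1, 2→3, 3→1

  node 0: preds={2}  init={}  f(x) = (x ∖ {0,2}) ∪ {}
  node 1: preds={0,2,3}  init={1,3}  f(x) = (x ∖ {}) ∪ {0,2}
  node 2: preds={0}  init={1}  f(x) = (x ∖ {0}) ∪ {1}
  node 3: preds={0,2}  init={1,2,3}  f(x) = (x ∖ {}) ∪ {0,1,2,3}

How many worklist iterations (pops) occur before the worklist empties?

5

Trace (5 dequeues):
  [1] u=0 | in {1} | out {1} | prev {} | push {}
  [2] u=1 | in {1,2,3} | out {0,1,2,3} | prev {1,3} | push {}
  [3] u=2 | in {1} | out {1} | ==
  [4] u=3 | in {1} | out {0,1,2,3} | prev {1,2,3} | push {1}
  [5] u=1 | in {0,1,2,3} | out {0,1,2,3} | ==

Converged values:
  [0] {1}
  [1] {0,1,2,3}
  [2] {1}
  [3] {0,1,2,3}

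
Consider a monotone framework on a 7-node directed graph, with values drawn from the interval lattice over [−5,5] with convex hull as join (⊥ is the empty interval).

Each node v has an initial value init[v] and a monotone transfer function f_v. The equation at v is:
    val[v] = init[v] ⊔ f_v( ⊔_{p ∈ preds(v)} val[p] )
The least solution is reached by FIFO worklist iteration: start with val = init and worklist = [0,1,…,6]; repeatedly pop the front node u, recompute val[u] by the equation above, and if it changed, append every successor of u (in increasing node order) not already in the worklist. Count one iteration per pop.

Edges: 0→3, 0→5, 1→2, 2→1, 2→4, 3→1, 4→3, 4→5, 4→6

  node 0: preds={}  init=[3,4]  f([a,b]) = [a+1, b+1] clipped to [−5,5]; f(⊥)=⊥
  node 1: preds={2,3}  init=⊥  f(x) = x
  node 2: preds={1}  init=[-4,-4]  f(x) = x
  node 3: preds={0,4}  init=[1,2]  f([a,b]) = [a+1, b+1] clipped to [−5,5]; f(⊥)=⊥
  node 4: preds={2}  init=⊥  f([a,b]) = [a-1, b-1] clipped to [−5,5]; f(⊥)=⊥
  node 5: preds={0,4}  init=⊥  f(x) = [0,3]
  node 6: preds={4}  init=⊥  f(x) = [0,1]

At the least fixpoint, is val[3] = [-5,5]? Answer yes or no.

no

Trace (15 dequeues):
  [1] u=0 | in ⊥ | out [3,4] | ==
  [2] u=1 | in [-4,2] | out [-4,2] | prev ⊥ | push {}
  [3] u=2 | in [-4,2] | out [-4,2] | prev [-4,-4] | push {1}
  [4] u=3 | in [3,4] | out [1,5] | prev [1,2] | push {}
  [5] u=4 | in [-4,2] | out [-5,1] | prev ⊥ | push {3}
  [6] u=5 | in [-5,4] | out [0,3] | prev ⊥ | push {}
  [7] u=6 | in [-5,1] | out [0,1] | prev ⊥ | push {}
  [8] u=1 | in [-4,5] | out [-4,5] | prev [-4,2] | push {2}
  [9] u=3 | in [-5,4] | out [-4,5] | prev [1,5] | push {1}
  [10] u=2 | in [-4,5] | out [-4,5] | prev [-4,2] | push {4}
  [11] u=1 | in [-4,5] | out [-4,5] | ==
  [12] u=4 | in [-4,5] | out [-5,4] | prev [-5,1] | push {3,5,6}
  [13] u=3 | in [-5,4] | out [-4,5] | ==
  [14] u=5 | in [-5,4] | out [0,3] | ==
  [15] u=6 | in [-5,4] | out [0,1] | ==

Converged values:
  [0] [3,4]
  [1] [-4,5]
  [2] [-4,5]
  [3] [-4,5]
  [4] [-5,4]
  [5] [0,3]
  [6] [0,1]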